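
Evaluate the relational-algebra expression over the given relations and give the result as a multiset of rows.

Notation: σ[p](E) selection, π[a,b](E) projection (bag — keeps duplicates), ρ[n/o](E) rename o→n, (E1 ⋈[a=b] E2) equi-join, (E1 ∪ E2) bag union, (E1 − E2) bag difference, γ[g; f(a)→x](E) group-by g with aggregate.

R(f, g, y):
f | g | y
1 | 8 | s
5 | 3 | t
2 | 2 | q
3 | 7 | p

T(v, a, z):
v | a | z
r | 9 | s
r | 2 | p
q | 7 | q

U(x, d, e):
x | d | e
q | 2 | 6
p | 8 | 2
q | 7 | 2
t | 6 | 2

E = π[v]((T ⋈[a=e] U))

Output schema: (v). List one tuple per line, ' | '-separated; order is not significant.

Subexpression sizes:
  T → 3
  U → 4
  (T ⋈[a=e] U) → 3
  π[v]((T ⋈[a=e] U)) → 3

== RESULT ==
v
r
r
r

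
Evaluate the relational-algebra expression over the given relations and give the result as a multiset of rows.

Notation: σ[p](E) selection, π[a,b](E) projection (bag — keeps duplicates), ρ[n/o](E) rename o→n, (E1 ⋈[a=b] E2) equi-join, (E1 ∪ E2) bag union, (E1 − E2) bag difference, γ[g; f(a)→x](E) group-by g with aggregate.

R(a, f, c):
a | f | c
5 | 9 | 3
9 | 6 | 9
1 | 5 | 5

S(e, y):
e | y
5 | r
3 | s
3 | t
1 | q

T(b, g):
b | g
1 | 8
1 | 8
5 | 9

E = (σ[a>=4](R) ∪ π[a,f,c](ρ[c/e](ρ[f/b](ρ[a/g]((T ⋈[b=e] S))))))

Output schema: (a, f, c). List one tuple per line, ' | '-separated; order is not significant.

Subexpression sizes:
  R → 3
  σ[a>=4](R) → 2
  T → 3
  S → 4
  (T ⋈[b=e] S) → 3
  ρ[a/g]((T ⋈[b=e] S)) → 3
  ρ[f/b](ρ[a/g]((T ⋈[b=e] S))) → 3
  ρ[c/e](ρ[f/b](ρ[a/g]((T ⋈[b=e] S)))) → 3
  π[a,f,c](ρ[c/e](ρ[f/b](ρ[a/g]((T ⋈[b=e] S))))) → 3
  (σ[a>=4](R) ∪ π[a,f,c](ρ[c/e](ρ[f/b](ρ[a/g]((T ⋈[b=e] S)))))) → 5

== RESULT ==
a | f | c
5 | 9 | 3
8 | 1 | 1
8 | 1 | 1
9 | 5 | 5
9 | 6 | 9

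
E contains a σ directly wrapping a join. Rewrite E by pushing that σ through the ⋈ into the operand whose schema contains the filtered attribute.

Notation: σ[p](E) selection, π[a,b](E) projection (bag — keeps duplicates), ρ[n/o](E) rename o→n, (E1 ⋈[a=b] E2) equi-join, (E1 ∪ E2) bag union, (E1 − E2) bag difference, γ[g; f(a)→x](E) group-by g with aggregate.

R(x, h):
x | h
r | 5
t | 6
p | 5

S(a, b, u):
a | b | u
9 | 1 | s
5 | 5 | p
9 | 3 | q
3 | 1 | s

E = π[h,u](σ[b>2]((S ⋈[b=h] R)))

σ filters on b, owned by the left side.
E' = π[h,u]((σ[b>2](S) ⋈[b=h] R))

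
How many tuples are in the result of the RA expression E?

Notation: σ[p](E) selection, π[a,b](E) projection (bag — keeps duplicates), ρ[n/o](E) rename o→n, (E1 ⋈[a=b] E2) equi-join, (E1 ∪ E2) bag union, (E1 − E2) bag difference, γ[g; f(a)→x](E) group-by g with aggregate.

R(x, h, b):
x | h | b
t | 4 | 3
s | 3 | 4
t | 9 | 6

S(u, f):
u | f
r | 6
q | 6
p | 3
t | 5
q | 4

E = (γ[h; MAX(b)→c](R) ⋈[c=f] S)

Subexpression sizes:
  R → 3
  γ[h; MAX(b)→c](R) → 3
  S → 5
  (γ[h; MAX(b)→c](R) ⋈[c=f] S) → 4

|E| = 4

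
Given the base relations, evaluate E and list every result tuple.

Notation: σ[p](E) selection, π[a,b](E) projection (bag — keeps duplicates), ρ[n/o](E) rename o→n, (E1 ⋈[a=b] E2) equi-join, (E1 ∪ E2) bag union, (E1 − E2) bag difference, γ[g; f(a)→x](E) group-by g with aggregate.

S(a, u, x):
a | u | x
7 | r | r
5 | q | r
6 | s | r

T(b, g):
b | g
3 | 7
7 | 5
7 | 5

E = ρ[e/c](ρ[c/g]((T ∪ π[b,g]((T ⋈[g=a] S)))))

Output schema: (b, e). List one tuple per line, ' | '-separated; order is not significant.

Stepwise |·|:
  T → 3
  T → 3
  S → 3
  (T ⋈[g=a] S) → 3
  π[b,g]((T ⋈[g=a] S)) → 3
  (T ∪ π[b,g]((T ⋈[g=a] S))) → 6
  ρ[c/g]((T ∪ π[b,g]((T ⋈[g=a] S)))) → 6
  ρ[e/c](ρ[c/g]((T ∪ π[b,g]((T ⋈[g=a] S))))) → 6

== RESULT ==
b | e
3 | 7
3 | 7
7 | 5
7 | 5
7 | 5
7 | 5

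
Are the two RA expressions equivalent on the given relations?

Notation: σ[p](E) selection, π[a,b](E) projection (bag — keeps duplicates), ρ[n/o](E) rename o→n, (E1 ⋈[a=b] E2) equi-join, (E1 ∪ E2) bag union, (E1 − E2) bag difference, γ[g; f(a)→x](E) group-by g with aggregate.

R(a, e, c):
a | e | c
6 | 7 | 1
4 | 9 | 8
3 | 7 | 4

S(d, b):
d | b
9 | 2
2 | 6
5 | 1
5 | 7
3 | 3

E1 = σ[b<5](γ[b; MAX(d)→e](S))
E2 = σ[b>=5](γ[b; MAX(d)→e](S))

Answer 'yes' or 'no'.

E1 per-node cardinality:
  S → 5
  γ[b; MAX(d)→e](S) → 5
  σ[b<5](γ[b; MAX(d)→e](S)) → 3
E2 per-node cardinality:
  S → 5
  γ[b; MAX(d)→e](S) → 5
  σ[b>=5](γ[b; MAX(d)→e](S)) → 2

E1 result:
b | e
1 | 5
2 | 9
3 | 3
E2 result:
b | e
6 | 2
7 | 5
Witness: (2, 9) appears 1× in E1 but 0× in E2.

no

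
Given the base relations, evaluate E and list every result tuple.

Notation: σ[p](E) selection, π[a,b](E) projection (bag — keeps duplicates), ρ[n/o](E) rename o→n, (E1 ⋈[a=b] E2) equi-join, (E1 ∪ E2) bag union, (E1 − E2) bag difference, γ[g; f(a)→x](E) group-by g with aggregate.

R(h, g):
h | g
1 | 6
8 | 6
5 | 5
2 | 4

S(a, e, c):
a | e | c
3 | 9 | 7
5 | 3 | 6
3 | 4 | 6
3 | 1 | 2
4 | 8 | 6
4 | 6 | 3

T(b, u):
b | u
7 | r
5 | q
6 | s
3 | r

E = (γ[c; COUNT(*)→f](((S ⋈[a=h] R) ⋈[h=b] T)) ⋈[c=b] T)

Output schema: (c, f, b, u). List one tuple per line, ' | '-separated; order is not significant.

Subexpression sizes:
  S → 6
  R → 4
  (S ⋈[a=h] R) → 1
  T → 4
  ((S ⋈[a=h] R) ⋈[h=b] T) → 1
  γ[c; COUNT(*)→f](((S ⋈[a=h] R) ⋈[h=b] T)) → 1
  T → 4
  (γ[c; COUNT(*)→f](((S ⋈[a=h] R) ⋈[h=b] T)) ⋈[c=b] T) → 1

== RESULT ==
c | f | b | u
6 | 1 | 6 | s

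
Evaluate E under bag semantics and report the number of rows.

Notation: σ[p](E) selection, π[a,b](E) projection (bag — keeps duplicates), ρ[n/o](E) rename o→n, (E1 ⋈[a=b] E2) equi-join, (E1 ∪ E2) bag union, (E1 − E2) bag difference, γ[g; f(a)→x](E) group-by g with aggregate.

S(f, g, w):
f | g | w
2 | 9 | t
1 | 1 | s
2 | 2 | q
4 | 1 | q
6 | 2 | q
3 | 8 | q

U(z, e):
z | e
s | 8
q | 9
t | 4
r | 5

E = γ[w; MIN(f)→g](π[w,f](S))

Per-node cardinality:
  S → 6
  π[w,f](S) → 6
  γ[w; MIN(f)→g](π[w,f](S)) → 3

|E| = 3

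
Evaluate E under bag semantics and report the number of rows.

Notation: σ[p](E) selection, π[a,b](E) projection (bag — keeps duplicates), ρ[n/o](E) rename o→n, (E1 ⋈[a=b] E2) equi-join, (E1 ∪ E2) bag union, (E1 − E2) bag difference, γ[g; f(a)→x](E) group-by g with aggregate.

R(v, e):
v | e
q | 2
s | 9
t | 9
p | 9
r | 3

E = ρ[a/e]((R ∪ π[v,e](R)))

Per-node cardinality:
  R → 5
  R → 5
  π[v,e](R) → 5
  (R ∪ π[v,e](R)) → 10
  ρ[a/e]((R ∪ π[v,e](R))) → 10

|E| = 10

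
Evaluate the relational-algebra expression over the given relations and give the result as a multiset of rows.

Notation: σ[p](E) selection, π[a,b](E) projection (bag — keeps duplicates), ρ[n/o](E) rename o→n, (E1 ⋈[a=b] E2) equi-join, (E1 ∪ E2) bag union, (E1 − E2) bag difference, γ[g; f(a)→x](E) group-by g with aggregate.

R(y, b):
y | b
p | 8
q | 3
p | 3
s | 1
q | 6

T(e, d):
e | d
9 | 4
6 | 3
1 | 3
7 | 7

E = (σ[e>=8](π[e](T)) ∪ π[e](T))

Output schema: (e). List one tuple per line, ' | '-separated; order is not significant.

Subexpression sizes:
  T → 4
  π[e](T) → 4
  σ[e>=8](π[e](T)) → 1
  T → 4
  π[e](T) → 4
  (σ[e>=8](π[e](T)) ∪ π[e](T)) → 5

== RESULT ==
e
1
6
7
9
9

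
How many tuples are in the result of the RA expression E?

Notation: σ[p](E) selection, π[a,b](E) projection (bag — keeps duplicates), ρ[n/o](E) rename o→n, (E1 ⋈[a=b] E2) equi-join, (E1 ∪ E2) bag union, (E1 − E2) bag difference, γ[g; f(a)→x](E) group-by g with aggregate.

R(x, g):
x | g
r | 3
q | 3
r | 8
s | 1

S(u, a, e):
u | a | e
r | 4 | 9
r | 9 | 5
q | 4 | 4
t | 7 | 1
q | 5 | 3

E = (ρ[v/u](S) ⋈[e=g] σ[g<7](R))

Subexpression sizes:
  S → 5
  ρ[v/u](S) → 5
  R → 4
  σ[g<7](R) → 3
  (ρ[v/u](S) ⋈[e=g] σ[g<7](R)) → 3

|E| = 3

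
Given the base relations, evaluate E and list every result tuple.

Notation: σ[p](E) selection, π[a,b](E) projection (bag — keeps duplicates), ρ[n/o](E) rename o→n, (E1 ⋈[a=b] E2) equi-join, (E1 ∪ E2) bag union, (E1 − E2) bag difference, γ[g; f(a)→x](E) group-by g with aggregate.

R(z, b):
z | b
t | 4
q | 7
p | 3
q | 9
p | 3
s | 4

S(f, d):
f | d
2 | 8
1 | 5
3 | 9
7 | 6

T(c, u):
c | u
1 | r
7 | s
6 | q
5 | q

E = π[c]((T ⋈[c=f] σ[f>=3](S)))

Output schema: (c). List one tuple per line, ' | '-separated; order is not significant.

Per-node cardinality:
  T → 4
  S → 4
  σ[f>=3](S) → 2
  (T ⋈[c=f] σ[f>=3](S)) → 1
  π[c]((T ⋈[c=f] σ[f>=3](S))) → 1

== RESULT ==
c
7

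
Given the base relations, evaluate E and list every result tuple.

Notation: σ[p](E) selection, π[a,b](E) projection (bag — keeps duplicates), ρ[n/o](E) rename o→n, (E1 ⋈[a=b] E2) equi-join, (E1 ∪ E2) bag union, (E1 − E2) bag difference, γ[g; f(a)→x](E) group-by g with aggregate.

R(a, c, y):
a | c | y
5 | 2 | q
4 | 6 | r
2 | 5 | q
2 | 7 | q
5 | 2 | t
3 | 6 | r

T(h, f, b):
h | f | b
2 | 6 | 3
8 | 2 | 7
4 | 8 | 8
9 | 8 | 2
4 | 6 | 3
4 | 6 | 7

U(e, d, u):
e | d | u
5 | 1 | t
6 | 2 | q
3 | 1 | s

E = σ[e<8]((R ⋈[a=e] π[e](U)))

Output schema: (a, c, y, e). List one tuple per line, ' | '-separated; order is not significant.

Row counts bottom-up:
  R → 6
  U → 3
  π[e](U) → 3
  (R ⋈[a=e] π[e](U)) → 3
  σ[e<8]((R ⋈[a=e] π[e](U))) → 3

== RESULT ==
a | c | y | e
3 | 6 | r | 3
5 | 2 | q | 5
5 | 2 | t | 5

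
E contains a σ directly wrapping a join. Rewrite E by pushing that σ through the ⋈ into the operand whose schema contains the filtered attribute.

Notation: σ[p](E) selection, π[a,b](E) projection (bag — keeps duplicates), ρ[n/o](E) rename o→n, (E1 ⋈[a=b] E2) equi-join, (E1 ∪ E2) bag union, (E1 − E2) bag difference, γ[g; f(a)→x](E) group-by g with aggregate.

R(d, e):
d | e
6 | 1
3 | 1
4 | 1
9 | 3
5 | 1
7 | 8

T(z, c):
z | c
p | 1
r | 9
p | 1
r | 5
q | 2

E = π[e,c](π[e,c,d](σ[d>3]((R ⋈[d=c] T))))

σ filters on d, owned by the left side.
E' = π[e,c](π[e,c,d]((σ[d>3](R) ⋈[d=c] T)))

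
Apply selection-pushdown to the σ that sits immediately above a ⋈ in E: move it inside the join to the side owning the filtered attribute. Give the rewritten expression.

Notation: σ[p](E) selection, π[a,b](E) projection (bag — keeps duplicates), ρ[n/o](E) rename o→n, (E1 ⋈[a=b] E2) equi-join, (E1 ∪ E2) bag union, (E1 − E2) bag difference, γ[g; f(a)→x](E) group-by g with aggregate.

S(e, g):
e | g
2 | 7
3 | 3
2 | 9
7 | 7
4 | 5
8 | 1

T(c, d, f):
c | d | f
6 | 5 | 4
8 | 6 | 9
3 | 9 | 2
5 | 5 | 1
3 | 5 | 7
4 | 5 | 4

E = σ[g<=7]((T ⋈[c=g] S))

σ filters on g, owned by the right side.
E' = (T ⋈[c=g] σ[g<=7](S))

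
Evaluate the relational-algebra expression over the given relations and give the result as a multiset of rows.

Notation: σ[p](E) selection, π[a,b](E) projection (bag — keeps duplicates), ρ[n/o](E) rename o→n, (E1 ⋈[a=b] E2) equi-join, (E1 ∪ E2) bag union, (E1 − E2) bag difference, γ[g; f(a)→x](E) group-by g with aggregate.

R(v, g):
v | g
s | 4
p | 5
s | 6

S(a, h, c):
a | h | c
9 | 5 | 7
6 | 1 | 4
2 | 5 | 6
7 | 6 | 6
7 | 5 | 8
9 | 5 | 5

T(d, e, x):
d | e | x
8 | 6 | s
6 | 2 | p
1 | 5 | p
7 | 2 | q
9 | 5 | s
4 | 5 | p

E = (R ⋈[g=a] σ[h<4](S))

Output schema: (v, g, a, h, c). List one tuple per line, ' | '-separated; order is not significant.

Subexpression sizes:
  R → 3
  S → 6
  σ[h<4](S) → 1
  (R ⋈[g=a] σ[h<4](S)) → 1

== RESULT ==
v | g | a | h | c
s | 6 | 6 | 1 | 4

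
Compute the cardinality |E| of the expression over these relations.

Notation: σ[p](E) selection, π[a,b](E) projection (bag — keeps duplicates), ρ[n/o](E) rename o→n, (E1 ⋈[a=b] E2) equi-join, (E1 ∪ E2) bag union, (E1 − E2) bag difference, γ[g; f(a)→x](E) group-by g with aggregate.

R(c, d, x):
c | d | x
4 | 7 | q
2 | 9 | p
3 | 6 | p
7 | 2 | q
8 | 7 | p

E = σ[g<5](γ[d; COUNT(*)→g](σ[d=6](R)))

Stepwise |·|:
  R → 5
  σ[d=6](R) → 1
  γ[d; COUNT(*)→g](σ[d=6](R)) → 1
  σ[g<5](γ[d; COUNT(*)→g](σ[d=6](R))) → 1

|E| = 1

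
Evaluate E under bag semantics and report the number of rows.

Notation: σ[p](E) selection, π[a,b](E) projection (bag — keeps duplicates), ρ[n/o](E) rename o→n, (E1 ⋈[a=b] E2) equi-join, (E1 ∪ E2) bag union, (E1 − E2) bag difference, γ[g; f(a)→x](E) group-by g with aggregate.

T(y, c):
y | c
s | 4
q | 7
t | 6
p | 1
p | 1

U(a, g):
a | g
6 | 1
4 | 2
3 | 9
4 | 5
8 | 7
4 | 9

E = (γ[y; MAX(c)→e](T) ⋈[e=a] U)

Stepwise |·|:
  T → 5
  γ[y; MAX(c)→e](T) → 4
  U → 6
  (γ[y; MAX(c)→e](T) ⋈[e=a] U) → 4

|E| = 4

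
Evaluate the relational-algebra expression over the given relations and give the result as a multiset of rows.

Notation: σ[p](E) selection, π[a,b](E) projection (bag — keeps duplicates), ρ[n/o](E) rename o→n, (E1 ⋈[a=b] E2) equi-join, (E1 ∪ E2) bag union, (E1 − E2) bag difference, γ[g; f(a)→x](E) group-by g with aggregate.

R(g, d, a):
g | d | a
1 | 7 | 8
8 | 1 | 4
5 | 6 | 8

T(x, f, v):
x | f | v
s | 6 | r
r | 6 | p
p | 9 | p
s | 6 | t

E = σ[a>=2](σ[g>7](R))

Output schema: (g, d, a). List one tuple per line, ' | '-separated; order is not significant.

Subexpression sizes:
  R → 3
  σ[g>7](R) → 1
  σ[a>=2](σ[g>7](R)) → 1

== RESULT ==
g | d | a
8 | 1 | 4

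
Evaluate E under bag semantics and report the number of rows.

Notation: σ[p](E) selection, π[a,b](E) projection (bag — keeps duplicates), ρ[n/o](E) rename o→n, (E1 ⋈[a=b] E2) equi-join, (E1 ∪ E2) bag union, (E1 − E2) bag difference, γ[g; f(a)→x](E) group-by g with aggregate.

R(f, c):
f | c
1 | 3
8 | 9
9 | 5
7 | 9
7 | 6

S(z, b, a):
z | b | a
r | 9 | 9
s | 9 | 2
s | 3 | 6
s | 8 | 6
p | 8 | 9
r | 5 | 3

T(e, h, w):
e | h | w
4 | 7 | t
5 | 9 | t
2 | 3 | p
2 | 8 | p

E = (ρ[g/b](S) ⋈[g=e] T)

Stepwise |·|:
  S → 6
  ρ[g/b](S) → 6
  T → 4
  (ρ[g/b](S) ⋈[g=e] T) → 1

|E| = 1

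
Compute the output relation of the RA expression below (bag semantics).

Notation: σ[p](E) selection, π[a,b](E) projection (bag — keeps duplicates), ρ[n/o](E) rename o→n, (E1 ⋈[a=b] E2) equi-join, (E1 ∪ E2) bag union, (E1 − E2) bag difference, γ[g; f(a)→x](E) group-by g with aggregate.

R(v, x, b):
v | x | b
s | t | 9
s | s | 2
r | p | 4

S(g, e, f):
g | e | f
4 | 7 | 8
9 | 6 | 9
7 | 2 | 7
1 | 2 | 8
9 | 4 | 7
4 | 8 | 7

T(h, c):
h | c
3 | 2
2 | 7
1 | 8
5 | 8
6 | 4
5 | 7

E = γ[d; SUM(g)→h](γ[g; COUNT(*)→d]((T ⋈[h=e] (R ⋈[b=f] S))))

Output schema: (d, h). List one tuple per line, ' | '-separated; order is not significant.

Row counts bottom-up:
  T → 6
  R → 3
  S → 6
  (R ⋈[b=f] S) → 1
  (T ⋈[h=e] (R ⋈[b=f] S)) → 1
  γ[g; COUNT(*)→d]((T ⋈[h=e] (R ⋈[b=f] S))) → 1
  γ[d; SUM(g)→h](γ[g; COUNT(*)→d]((T ⋈[h=e] (R ⋈[b=f] S)))) → 1

== RESULT ==
d | h
1 | 9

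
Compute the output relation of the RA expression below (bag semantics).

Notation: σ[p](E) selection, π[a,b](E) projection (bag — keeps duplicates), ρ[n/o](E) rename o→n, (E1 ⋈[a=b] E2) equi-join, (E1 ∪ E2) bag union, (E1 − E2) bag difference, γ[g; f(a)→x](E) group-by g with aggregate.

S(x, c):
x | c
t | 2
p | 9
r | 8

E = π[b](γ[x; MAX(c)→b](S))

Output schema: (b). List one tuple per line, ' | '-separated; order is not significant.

Per-node cardinality:
  S → 3
  γ[x; MAX(c)→b](S) → 3
  π[b](γ[x; MAX(c)→b](S)) → 3

== RESULT ==
b
2
8
9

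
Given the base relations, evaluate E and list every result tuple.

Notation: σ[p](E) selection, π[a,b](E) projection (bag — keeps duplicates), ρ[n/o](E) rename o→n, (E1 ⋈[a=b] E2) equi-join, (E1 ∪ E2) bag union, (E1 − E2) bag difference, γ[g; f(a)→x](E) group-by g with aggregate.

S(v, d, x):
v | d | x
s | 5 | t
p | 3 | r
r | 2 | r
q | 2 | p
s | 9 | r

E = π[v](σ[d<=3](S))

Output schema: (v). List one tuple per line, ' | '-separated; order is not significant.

Stepwise |·|:
  S → 5
  σ[d<=3](S) → 3
  π[v](σ[d<=3](S)) → 3

== RESULT ==
v
p
q
r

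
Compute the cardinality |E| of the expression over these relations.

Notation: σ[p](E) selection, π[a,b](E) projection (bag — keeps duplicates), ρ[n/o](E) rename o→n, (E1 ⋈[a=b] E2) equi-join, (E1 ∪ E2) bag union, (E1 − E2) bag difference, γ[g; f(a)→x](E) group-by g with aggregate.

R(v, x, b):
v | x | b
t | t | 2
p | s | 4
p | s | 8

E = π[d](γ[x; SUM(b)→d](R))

Row counts bottom-up:
  R → 3
  γ[x; SUM(b)→d](R) → 2
  π[d](γ[x; SUM(b)→d](R)) → 2

|E| = 2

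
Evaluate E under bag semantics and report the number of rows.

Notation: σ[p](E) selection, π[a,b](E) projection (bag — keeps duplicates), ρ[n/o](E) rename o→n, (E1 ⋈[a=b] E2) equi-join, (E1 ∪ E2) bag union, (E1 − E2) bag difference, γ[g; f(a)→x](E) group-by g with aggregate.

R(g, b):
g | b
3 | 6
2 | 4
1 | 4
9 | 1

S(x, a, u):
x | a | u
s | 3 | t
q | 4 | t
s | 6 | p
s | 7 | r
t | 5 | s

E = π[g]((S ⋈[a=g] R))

Subexpression sizes:
  S → 5
  R → 4
  (S ⋈[a=g] R) → 1
  π[g]((S ⋈[a=g] R)) → 1

|E| = 1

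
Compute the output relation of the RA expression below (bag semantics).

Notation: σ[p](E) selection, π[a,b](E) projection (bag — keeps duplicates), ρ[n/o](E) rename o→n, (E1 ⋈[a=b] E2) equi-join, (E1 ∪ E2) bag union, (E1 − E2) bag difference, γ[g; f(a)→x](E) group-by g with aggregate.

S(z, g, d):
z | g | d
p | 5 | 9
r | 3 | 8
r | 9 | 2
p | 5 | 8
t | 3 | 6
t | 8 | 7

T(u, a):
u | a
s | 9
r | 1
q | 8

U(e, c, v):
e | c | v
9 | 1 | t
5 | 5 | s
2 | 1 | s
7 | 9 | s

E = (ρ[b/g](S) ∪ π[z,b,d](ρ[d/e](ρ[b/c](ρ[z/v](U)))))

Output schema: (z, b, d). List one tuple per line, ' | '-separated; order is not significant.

Stepwise |·|:
  S → 6
  ρ[b/g](S) → 6
  U → 4
  ρ[z/v](U) → 4
  ρ[b/c](ρ[z/v](U)) → 4
  ρ[d/e](ρ[b/c](ρ[z/v](U))) → 4
  π[z,b,d](ρ[d/e](ρ[b/c](ρ[z/v](U)))) → 4
  (ρ[b/g](S) ∪ π[z,b,d](ρ[d/e](ρ[b/c](ρ[z/v](U))))) → 10

== RESULT ==
z | b | d
p | 5 | 8
p | 5 | 9
r | 3 | 8
r | 9 | 2
s | 1 | 2
s | 5 | 5
s | 9 | 7
t | 1 | 9
t | 3 | 6
t | 8 | 7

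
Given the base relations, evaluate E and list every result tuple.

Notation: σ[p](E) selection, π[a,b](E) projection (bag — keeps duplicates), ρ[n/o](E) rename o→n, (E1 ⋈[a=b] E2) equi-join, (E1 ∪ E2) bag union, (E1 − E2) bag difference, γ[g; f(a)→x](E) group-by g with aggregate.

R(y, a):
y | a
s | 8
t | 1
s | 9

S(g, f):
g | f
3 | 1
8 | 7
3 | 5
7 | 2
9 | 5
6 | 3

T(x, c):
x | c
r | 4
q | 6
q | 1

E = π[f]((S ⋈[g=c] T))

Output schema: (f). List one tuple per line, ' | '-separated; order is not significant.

Stepwise |·|:
  S → 6
  T → 3
  (S ⋈[g=c] T) → 1
  π[f]((S ⋈[g=c] T)) → 1

== RESULT ==
f
3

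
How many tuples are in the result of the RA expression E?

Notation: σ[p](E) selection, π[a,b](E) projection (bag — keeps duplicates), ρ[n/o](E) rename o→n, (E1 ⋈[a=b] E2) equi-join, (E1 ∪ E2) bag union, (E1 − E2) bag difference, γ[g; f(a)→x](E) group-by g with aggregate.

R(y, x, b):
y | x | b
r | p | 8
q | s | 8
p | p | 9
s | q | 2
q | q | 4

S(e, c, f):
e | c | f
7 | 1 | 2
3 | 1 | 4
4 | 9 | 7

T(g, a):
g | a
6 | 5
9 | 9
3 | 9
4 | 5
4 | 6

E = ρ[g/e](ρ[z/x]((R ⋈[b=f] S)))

Row counts bottom-up:
  R → 5
  S → 3
  (R ⋈[b=f] S) → 2
  ρ[z/x]((R ⋈[b=f] S)) → 2
  ρ[g/e](ρ[z/x]((R ⋈[b=f] S))) → 2

|E| = 2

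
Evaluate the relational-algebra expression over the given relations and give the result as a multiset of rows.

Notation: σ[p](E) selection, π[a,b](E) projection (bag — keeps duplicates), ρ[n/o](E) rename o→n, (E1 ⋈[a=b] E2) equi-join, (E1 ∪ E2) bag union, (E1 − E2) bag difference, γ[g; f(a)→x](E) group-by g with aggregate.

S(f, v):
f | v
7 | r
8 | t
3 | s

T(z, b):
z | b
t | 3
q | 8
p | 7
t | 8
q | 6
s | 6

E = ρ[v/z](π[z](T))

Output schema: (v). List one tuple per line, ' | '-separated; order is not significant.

Stepwise |·|:
  T → 6
  π[z](T) → 6
  ρ[v/z](π[z](T)) → 6

== RESULT ==
v
p
q
q
s
t
t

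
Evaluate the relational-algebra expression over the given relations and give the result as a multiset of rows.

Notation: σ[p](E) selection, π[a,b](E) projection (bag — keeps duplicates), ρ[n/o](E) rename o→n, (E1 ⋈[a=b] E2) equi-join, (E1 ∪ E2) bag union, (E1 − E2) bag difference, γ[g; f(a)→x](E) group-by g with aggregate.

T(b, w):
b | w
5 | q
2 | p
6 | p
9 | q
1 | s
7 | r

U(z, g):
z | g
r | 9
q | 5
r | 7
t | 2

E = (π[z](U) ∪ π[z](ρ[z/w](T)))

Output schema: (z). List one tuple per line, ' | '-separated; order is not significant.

Subexpression sizes:
  U → 4
  π[z](U) → 4
  T → 6
  ρ[z/w](T) → 6
  π[z](ρ[z/w](T)) → 6
  (π[z](U) ∪ π[z](ρ[z/w](T))) → 10

== RESULT ==
z
p
p
q
q
q
r
r
r
s
t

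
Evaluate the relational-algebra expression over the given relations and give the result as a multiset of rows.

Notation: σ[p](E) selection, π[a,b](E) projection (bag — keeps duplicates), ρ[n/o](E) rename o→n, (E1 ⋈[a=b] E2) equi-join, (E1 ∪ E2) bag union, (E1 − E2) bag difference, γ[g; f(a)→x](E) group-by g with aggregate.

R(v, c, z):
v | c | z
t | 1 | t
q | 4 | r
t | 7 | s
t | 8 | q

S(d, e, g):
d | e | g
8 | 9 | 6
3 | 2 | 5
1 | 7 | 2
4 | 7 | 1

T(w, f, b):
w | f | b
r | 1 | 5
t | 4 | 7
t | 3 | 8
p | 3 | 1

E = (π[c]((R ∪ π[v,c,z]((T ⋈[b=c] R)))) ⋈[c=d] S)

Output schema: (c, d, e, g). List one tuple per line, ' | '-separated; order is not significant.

Subexpression sizes:
  R → 4
  T → 4
  R → 4
  (T ⋈[b=c] R) → 3
  π[v,c,z]((T ⋈[b=c] R)) → 3
  (R ∪ π[v,c,z]((T ⋈[b=c] R))) → 7
  π[c]((R ∪ π[v,c,z]((T ⋈[b=c] R)))) → 7
  S → 4
  (π[c]((R ∪ π[v,c,z]((T ⋈[b=c] R)))) ⋈[c=d] S) → 5

== RESULT ==
c | d | e | g
1 | 1 | 7 | 2
1 | 1 | 7 | 2
4 | 4 | 7 | 1
8 | 8 | 9 | 6
8 | 8 | 9 | 6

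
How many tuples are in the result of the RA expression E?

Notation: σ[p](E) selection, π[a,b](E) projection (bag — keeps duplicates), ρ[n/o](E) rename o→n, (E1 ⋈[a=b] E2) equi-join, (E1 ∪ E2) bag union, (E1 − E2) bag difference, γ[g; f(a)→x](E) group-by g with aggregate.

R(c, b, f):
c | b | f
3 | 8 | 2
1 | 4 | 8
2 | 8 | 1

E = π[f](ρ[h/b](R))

Row counts bottom-up:
  R → 3
  ρ[h/b](R) → 3
  π[f](ρ[h/b](R)) → 3

|E| = 3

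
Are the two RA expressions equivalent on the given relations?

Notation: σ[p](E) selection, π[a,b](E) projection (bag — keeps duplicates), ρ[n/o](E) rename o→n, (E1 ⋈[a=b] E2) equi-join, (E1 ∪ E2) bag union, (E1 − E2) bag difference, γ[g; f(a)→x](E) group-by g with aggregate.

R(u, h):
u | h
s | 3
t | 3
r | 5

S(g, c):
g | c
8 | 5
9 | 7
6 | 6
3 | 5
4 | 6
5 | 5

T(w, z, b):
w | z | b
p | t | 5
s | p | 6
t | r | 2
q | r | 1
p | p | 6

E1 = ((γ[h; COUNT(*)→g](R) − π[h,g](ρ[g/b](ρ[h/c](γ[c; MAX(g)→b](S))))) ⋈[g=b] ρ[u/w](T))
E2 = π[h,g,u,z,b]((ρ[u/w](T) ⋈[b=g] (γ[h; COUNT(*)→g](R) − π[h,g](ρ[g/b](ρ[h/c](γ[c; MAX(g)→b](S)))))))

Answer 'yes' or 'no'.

E1 stepwise |·|:
  R → 3
  γ[h; COUNT(*)→g](R) → 2
  S → 6
  γ[c; MAX(g)→b](S) → 3
  ρ[h/c](γ[c; MAX(g)→b](S)) → 3
  ρ[g/b](ρ[h/c](γ[c; MAX(g)→b](S))) → 3
  π[h,g](ρ[g/b](ρ[h/c](γ[c; MAX(g)→b](S)))) → 3
  (γ[h; COUNT(*)→g](R) − π[h,g](ρ[g/b](ρ[h/c](γ[c; MAX(g)→b](S))))) → 2
  T → 5
  ρ[u/w](T) → 5
  ((γ[h; COUNT(*)→g](R) − π[h,g](ρ[g/b](ρ[h/c](γ[c; MAX(g)→b](S))))) ⋈[g=b] ρ[u/w](T)) → 2
E2 stepwise |·|:
  T → 5
  ρ[u/w](T) → 5
  R → 3
  γ[h; COUNT(*)→g](R) → 2
  S → 6
  γ[c; MAX(g)→b](S) → 3
  ρ[h/c](γ[c; MAX(g)→b](S)) → 3
  ρ[g/b](ρ[h/c](γ[c; MAX(g)→b](S))) → 3
  π[h,g](ρ[g/b](ρ[h/c](γ[c; MAX(g)→b](S)))) → 3
  (γ[h; COUNT(*)→g](R) − π[h,g](ρ[g/b](ρ[h/c](γ[c; MAX(g)→b](S))))) → 2
  (ρ[u/w](T) ⋈[b=g] (γ[h; COUNT(*)→g](R) − π[h,g](ρ[g/b](ρ[h/c](γ[c; MAX(g)→b](S)))))) → 2
  π[h,g,u,z,b]((ρ[u/w](T) ⋈[b=g] (γ[h; COUNT(*)→g](R) − π[h,g](ρ[g/b](ρ[h/c](γ[c; MAX(g)→b](S))))))) → 2

E1 and E2 produce the same multiset:
h | g | u | z | b
3 | 2 | t | r | 2
5 | 1 | q | r | 1

yes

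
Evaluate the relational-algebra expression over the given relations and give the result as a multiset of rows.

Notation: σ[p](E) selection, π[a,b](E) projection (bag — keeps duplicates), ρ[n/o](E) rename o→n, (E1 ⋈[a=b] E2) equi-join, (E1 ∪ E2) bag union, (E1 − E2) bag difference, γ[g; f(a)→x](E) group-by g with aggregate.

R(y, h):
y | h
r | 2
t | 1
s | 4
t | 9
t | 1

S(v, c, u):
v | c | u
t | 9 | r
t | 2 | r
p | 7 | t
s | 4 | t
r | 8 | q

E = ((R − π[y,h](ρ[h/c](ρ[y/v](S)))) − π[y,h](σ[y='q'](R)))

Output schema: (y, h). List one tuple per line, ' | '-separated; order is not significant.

Per-node cardinality:
  R → 5
  S → 5
  ρ[y/v](S) → 5
  ρ[h/c](ρ[y/v](S)) → 5
  π[y,h](ρ[h/c](ρ[y/v](S))) → 5
  (R − π[y,h](ρ[h/c](ρ[y/v](S)))) → 3
  R → 5
  σ[y='q'](R) → 0
  π[y,h](σ[y='q'](R)) → 0
  ((R − π[y,h](ρ[h/c](ρ[y/v](S)))) − π[y,h](σ[y='q'](R))) → 3

== RESULT ==
y | h
r | 2
t | 1
t | 1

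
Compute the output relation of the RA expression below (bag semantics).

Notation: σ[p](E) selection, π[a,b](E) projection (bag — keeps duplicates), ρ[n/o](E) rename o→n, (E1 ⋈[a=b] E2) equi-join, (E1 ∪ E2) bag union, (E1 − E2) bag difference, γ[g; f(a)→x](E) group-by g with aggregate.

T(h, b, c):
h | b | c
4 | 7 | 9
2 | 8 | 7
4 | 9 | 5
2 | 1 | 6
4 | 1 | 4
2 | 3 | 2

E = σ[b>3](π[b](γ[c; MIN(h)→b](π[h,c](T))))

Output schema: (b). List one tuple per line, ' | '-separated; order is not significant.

Per-node cardinality:
  T → 6
  π[h,c](T) → 6
  γ[c; MIN(h)→b](π[h,c](T)) → 6
  π[b](γ[c; MIN(h)→b](π[h,c](T))) → 6
  σ[b>3](π[b](γ[c; MIN(h)→b](π[h,c](T)))) → 3

== RESULT ==
b
4
4
4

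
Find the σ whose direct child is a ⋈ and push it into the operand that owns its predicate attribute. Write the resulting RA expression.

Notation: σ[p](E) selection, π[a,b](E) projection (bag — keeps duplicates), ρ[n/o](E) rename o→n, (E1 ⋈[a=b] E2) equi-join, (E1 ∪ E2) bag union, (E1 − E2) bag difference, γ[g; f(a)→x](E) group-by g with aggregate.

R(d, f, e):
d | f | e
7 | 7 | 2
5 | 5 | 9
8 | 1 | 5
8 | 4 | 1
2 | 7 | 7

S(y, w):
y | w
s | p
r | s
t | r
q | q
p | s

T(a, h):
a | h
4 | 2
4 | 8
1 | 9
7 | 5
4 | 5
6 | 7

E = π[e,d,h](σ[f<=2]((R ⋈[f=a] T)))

σ filters on f, owned by the left side.
E' = π[e,d,h]((σ[f<=2](R) ⋈[f=a] T))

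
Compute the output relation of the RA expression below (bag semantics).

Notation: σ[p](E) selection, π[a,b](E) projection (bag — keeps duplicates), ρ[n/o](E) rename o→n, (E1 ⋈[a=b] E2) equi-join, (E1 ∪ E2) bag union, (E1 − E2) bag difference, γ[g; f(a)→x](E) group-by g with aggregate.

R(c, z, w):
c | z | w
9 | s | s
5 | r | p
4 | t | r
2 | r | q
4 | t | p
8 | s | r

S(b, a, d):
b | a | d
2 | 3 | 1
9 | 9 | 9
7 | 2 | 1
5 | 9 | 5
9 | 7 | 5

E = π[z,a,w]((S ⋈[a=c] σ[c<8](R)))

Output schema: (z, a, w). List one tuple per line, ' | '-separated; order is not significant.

Subexpression sizes:
  S → 5
  R → 6
  σ[c<8](R) → 4
  (S ⋈[a=c] σ[c<8](R)) → 1
  π[z,a,w]((S ⋈[a=c] σ[c<8](R))) → 1

== RESULT ==
z | a | w
r | 2 | q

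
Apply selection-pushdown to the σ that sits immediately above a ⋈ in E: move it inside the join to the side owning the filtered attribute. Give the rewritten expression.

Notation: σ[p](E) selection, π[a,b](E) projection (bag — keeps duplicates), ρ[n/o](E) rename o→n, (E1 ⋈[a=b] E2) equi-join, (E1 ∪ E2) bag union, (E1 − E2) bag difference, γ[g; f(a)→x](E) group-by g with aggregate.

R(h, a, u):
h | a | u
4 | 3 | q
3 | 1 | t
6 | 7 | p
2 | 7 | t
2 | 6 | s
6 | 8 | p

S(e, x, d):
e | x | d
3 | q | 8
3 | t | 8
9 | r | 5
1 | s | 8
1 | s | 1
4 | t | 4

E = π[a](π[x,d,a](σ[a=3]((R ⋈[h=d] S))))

σ filters on a, owned by the left side.
E' = π[a](π[x,d,a]((σ[a=3](R) ⋈[h=d] S)))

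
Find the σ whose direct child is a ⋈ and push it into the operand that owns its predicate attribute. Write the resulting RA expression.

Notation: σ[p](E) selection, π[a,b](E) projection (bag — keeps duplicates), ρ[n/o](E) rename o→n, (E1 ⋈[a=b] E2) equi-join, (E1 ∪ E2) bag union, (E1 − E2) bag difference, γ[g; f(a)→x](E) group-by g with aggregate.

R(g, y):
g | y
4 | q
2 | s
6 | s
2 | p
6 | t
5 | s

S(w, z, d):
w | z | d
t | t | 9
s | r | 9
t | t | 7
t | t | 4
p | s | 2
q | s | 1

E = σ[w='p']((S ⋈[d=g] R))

σ filters on w, owned by the left side.
E' = (σ[w='p'](S) ⋈[d=g] R)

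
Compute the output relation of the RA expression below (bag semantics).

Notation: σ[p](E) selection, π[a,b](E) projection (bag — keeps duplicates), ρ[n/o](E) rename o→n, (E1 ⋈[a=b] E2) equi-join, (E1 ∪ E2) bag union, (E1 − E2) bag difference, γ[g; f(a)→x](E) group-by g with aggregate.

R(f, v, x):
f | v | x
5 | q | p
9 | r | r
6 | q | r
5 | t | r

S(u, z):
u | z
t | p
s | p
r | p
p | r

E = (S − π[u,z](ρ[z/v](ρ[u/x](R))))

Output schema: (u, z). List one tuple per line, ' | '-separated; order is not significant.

Subexpression sizes:
  S → 4
  R → 4
  ρ[u/x](R) → 4
  ρ[z/v](ρ[u/x](R)) → 4
  π[u,z](ρ[z/v](ρ[u/x](R))) → 4
  (S − π[u,z](ρ[z/v](ρ[u/x](R)))) → 4

== RESULT ==
u | z
p | r
r | p
s | p
t | p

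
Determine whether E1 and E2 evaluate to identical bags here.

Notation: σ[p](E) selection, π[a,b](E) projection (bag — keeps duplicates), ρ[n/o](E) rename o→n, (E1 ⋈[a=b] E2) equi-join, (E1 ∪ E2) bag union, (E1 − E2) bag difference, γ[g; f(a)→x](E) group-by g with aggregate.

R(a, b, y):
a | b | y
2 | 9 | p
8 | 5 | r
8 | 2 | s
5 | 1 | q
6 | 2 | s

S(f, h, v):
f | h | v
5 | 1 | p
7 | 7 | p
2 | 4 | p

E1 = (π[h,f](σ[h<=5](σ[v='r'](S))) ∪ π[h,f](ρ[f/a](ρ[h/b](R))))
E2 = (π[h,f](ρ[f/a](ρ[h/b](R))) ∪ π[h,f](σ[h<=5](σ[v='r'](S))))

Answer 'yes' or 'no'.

E1 row counts bottom-up:
  S → 3
  σ[v='r'](S) → 0
  σ[h<=5](σ[v='r'](S)) → 0
  π[h,f](σ[h<=5](σ[v='r'](S))) → 0
  R → 5
  ρ[h/b](R) → 5
  ρ[f/a](ρ[h/b](R)) → 5
  π[h,f](ρ[f/a](ρ[h/b](R))) → 5
  (π[h,f](σ[h<=5](σ[v='r'](S))) ∪ π[h,f](ρ[f/a](ρ[h/b](R)))) → 5
E2 row counts bottom-up:
  R → 5
  ρ[h/b](R) → 5
  ρ[f/a](ρ[h/b](R)) → 5
  π[h,f](ρ[f/a](ρ[h/b](R))) → 5
  S → 3
  σ[v='r'](S) → 0
  σ[h<=5](σ[v='r'](S)) → 0
  π[h,f](σ[h<=5](σ[v='r'](S))) → 0
  (π[h,f](ρ[f/a](ρ[h/b](R))) ∪ π[h,f](σ[h<=5](σ[v='r'](S)))) → 5

E1 and E2 produce the same multiset:
h | f
1 | 5
2 | 6
2 | 8
5 | 8
9 | 2

yes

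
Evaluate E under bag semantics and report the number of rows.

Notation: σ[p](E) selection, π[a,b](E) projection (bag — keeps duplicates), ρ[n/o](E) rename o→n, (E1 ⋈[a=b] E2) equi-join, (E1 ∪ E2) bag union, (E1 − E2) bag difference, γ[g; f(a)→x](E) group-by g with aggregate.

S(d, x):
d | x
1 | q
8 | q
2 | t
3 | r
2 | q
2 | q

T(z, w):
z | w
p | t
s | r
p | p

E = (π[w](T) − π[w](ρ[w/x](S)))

Per-node cardinality:
  T → 3
  π[w](T) → 3
  S → 6
  ρ[w/x](S) → 6
  π[w](ρ[w/x](S)) → 6
  (π[w](T) − π[w](ρ[w/x](S))) → 1

|E| = 1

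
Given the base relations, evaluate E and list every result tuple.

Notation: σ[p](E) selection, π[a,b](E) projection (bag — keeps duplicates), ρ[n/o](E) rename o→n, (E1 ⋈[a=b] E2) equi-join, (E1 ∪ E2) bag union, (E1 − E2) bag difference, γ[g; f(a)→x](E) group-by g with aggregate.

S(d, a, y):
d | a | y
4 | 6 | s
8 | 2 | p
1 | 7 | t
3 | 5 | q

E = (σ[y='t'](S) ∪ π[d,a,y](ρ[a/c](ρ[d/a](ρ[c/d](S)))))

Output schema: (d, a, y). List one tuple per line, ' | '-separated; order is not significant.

Stepwise |·|:
  S → 4
  σ[y='t'](S) → 1
  S → 4
  ρ[c/d](S) → 4
  ρ[d/a](ρ[c/d](S)) → 4
  ρ[a/c](ρ[d/a](ρ[c/d](S))) → 4
  π[d,a,y](ρ[a/c](ρ[d/a](ρ[c/d](S)))) → 4
  (σ[y='t'](S) ∪ π[d,a,y](ρ[a/c](ρ[d/a](ρ[c/d](S))))) → 5

== RESULT ==
d | a | y
1 | 7 | t
2 | 8 | p
5 | 3 | q
6 | 4 | s
7 | 1 | t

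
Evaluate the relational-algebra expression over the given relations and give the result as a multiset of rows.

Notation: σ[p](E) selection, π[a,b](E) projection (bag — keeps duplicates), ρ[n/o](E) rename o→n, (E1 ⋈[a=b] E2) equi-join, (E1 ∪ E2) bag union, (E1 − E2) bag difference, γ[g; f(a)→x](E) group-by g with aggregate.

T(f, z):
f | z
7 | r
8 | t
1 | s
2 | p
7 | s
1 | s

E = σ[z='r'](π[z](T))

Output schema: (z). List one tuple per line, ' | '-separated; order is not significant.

Row counts bottom-up:
  T → 6
  π[z](T) → 6
  σ[z='r'](π[z](T)) → 1

== RESULT ==
z
r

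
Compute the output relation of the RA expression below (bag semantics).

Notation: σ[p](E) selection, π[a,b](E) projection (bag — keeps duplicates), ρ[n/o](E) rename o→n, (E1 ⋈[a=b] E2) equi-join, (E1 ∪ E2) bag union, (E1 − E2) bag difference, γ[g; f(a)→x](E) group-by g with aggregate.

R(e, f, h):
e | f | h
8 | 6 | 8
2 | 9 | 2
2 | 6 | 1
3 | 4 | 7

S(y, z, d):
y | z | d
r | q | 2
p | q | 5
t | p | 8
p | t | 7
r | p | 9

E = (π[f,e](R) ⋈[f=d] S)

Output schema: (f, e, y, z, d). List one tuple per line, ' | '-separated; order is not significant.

Subexpression sizes:
  R → 4
  π[f,e](R) → 4
  S → 5
  (π[f,e](R) ⋈[f=d] S) → 1

== RESULT ==
f | e | y | z | d
9 | 2 | r | p | 9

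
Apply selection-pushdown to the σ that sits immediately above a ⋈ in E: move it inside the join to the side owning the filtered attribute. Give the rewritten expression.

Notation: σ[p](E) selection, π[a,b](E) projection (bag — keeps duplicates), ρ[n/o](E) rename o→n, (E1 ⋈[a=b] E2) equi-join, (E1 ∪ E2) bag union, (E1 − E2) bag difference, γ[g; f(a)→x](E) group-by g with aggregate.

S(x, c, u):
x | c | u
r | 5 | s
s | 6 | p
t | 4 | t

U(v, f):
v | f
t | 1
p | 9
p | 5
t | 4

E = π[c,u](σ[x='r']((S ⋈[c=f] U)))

σ filters on x, owned by the left side.
E' = π[c,u]((σ[x='r'](S) ⋈[c=f] U))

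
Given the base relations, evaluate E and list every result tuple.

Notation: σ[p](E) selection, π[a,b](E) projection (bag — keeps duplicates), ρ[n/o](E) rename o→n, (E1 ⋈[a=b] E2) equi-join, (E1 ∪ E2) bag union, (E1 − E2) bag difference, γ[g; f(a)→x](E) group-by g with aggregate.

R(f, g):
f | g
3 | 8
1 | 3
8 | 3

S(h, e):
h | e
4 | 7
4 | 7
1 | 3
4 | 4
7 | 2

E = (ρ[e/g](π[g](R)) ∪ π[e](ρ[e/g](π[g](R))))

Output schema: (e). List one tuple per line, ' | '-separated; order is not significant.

Subexpression sizes:
  R → 3
  π[g](R) → 3
  ρ[e/g](π[g](R)) → 3
  R → 3
  π[g](R) → 3
  ρ[e/g](π[g](R)) → 3
  π[e](ρ[e/g](π[g](R))) → 3
  (ρ[e/g](π[g](R)) ∪ π[e](ρ[e/g](π[g](R)))) → 6

== RESULT ==
e
3
3
3
3
8
8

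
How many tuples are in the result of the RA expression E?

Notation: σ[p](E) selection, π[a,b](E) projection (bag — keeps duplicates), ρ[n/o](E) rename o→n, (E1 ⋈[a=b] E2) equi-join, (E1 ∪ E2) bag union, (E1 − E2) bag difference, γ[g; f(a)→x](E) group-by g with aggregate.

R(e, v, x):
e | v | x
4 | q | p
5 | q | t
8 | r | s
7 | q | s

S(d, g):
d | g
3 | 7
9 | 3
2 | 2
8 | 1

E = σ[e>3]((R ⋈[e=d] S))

Subexpression sizes:
  R → 4
  S → 4
  (R ⋈[e=d] S) → 1
  σ[e>3]((R ⋈[e=d] S)) → 1

|E| = 1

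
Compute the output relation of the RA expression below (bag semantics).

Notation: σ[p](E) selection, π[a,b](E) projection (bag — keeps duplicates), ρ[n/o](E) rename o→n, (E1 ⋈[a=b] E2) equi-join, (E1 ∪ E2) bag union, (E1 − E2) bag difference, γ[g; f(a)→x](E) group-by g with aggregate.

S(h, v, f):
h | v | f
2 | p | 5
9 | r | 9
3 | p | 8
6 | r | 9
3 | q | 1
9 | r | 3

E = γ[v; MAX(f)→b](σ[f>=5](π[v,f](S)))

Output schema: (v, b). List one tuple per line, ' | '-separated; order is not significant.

Stepwise |·|:
  S → 6
  π[v,f](S) → 6
  σ[f>=5](π[v,f](S)) → 4
  γ[v; MAX(f)→b](σ[f>=5](π[v,f](S))) → 2

== RESULT ==
v | b
p | 8
r | 9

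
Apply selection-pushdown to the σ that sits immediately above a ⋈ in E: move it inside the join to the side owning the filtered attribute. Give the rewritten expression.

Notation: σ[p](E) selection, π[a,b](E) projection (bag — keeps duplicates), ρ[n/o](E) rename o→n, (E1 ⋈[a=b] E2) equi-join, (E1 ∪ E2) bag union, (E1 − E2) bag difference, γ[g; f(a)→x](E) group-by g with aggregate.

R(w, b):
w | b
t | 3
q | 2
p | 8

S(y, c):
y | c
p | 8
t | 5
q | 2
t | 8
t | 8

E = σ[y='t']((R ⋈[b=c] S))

σ filters on y, owned by the right side.
E' = (R ⋈[b=c] σ[y='t'](S))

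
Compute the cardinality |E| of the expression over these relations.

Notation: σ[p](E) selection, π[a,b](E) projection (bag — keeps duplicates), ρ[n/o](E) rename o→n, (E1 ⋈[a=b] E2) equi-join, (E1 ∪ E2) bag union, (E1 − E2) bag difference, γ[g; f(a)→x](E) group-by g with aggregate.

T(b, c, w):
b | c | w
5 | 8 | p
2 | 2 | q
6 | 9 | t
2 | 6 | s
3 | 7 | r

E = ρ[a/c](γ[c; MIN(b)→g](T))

Stepwise |·|:
  T → 5
  γ[c; MIN(b)→g](T) → 5
  ρ[a/c](γ[c; MIN(b)→g](T)) → 5

|E| = 5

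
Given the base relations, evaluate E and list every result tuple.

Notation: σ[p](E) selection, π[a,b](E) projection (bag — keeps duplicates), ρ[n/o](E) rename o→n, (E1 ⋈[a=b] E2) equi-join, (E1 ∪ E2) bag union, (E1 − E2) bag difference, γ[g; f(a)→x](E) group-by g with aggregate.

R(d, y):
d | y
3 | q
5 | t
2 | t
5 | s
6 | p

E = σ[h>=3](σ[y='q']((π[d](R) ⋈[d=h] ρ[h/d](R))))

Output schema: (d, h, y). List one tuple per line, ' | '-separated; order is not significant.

Subexpression sizes:
  R → 5
  π[d](R) → 5
  R → 5
  ρ[h/d](R) → 5
  (π[d](R) ⋈[d=h] ρ[h/d](R)) → 7
  σ[y='q']((π[d](R) ⋈[d=h] ρ[h/d](R))) → 1
  σ[h>=3](σ[y='q']((π[d](R) ⋈[d=h] ρ[h/d](R)))) → 1

== RESULT ==
d | h | y
3 | 3 | q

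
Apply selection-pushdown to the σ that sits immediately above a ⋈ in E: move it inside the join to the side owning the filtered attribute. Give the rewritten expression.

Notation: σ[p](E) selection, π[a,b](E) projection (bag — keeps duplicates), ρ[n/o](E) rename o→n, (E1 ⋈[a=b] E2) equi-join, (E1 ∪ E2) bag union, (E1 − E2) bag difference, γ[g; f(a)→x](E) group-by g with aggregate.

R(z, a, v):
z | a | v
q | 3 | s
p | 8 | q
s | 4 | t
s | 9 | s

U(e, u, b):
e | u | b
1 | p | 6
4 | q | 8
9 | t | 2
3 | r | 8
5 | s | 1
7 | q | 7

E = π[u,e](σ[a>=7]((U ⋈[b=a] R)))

σ filters on a, owned by the right side.
E' = π[u,e]((U ⋈[b=a] σ[a>=7](R)))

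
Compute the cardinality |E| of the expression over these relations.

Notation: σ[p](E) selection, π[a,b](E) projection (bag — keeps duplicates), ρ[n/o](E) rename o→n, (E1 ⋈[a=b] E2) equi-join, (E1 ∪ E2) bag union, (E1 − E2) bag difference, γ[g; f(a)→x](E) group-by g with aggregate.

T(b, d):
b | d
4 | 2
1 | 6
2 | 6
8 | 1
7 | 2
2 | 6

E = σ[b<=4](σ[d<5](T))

Per-node cardinality:
  T → 6
  σ[d<5](T) → 3
  σ[b<=4](σ[d<5](T)) → 1

|E| = 1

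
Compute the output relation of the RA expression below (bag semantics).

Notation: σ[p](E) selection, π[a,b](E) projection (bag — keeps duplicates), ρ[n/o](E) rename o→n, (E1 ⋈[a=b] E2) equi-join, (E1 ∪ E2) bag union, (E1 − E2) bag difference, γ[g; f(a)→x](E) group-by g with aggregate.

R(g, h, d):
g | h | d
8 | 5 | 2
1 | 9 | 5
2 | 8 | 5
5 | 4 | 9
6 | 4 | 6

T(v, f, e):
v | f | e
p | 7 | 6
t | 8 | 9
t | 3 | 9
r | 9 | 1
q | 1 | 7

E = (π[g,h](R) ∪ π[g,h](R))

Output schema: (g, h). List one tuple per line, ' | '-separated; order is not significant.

Per-node cardinality:
  R → 5
  π[g,h](R) → 5
  R → 5
  π[g,h](R) → 5
  (π[g,h](R) ∪ π[g,h](R)) → 10

== RESULT ==
g | h
1 | 9
1 | 9
2 | 8
2 | 8
5 | 4
5 | 4
6 | 4
6 | 4
8 | 5
8 | 5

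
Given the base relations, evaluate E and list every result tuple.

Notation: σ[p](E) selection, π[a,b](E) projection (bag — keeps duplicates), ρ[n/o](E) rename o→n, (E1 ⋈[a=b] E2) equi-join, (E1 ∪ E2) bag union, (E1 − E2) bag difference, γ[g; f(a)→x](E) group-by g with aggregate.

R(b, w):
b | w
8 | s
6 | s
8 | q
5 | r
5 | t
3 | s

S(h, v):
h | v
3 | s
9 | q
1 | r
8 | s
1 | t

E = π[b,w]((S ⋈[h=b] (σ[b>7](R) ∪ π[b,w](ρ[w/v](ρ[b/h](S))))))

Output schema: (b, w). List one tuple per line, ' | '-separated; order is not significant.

Per-node cardinality:
  S → 5
  R → 6
  σ[b>7](R) → 2
  S → 5
  ρ[b/h](S) → 5
  ρ[w/v](ρ[b/h](S)) → 5
  π[b,w](ρ[w/v](ρ[b/h](S))) → 5
  (σ[b>7](R) ∪ π[b,w](ρ[w/v](ρ[b/h](S)))) → 7
  (S ⋈[h=b] (σ[b>7](R) ∪ π[b,w](ρ[w/v](ρ[b/h](S))))) → 9
  π[b,w]((S ⋈[h=b] (σ[b>7](R) ∪ π[b,w](ρ[w/v](ρ[b/h](S)))))) → 9

== RESULT ==
b | w
1 | r
1 | r
1 | t
1 | t
3 | s
8 | q
8 | s
8 | s
9 | q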